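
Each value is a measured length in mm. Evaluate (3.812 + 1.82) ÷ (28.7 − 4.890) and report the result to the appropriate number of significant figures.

3.812 + 1.82 = 5.632, limited to 2 d.p. → 3 s.f.; 28.7 − 4.890 = 23.810, limited to 1 d.p. → 3 s.f.
Carrying full precision, 5.632 ÷ 23.810 = 0.236539269215…; keep min(3, 3) = 3 s.f.
Rounded to 3 significant figures: 0.237.

0.237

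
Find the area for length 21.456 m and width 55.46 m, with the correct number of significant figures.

area = 21.456 m × 55.46 m = 1189.94976 m².
21.456 has 5 significant figures; 55.46 has 4.
Division/multiplication keeps the fewest: 4 significant figures.
Rounded: 1.190 × 10³ m².

1.190 × 10³ m²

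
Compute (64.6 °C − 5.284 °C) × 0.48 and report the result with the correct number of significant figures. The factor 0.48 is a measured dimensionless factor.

64.6 °C − 5.284 °C = 59.316 °C; the difference is limited to 1 decimal place (3 s.f.).
Carrying full precision, 59.316 × 0.48 = 28.47168 °C; 0.48 has 2 s.f., so the result keeps min(3, 2) = 2 s.f.
Rounded to 2 significant figures: 28 °C.

28 °C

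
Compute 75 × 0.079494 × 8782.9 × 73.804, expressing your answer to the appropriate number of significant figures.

75 × 0.079494 × 8782.9 × 73.804 = 3864679.2205…
Multiplication/division keeps the fewest significant figures: 75 → 2 s.f., 0.079494 → 5 s.f., 8782.9 → 5 s.f., 73.804 → 5 s.f.; limit is 2.
Rounded to 2 significant figures: 3.9 × 10^6.

3.9 × 10^6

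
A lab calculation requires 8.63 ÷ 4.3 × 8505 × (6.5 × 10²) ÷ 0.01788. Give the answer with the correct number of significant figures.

8.63 ÷ 4.3 × 8505 × (6.5 × 10²) ÷ 0.01788 = 620529596.535…
Multiplication/division keeps the fewest significant figures: 8.63 → 3 s.f., 4.3 → 2 s.f., 8505 → 4 s.f., 6.5 × 10² → 2 s.f., 0.01788 → 4 s.f.; limit is 2.
Rounded to 2 significant figures: 6.2 × 10⁸.

6.2 × 10⁸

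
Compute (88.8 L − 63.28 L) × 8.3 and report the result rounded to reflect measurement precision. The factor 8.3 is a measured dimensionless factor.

2.1 × 10² L

88.8 L − 63.28 L = 25.52 L; the difference is limited to 1 decimal place (3 s.f.).
Carrying full precision, 25.52 × 8.3 = 211.816 L; 8.3 has 2 s.f., so the result keeps min(3, 2) = 2 s.f.
Rounded to 2 significant figures: 2.1 × 10² L.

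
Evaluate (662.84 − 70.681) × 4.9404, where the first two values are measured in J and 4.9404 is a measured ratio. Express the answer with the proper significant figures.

2925.5 J

662.84 J − 70.681 J = 592.159 J; the difference is limited to 2 decimal places (5 s.f.).
Carrying full precision, 592.159 × 4.9404 = 2925.5023236 J; 4.9404 has 5 s.f., so the result keeps min(5, 5) = 5 s.f.
Rounded to 5 significant figures: 2925.5 J.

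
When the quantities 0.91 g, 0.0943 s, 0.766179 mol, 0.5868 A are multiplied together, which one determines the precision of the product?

0.91 g → 2 s.f.; 0.0943 s → 3 s.f.; 0.766179 mol → 6 s.f.; 0.5868 A → 4 s.f.
The fewest is 2 significant figures, from 0.91 g.

0.91 g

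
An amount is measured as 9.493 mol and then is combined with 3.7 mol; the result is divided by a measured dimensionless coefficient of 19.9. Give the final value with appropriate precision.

9.493 mol + 3.7 mol = 13.193 mol; the sum is limited to 1 decimal place (3 s.f.).
Carrying full precision, 13.193 ÷ 19.9 = 0.662964824121… mol; 19.9 has 3 s.f., so the result keeps min(3, 3) = 3 s.f.
Rounded to 3 significant figures: 0.663 mol.

0.663 mol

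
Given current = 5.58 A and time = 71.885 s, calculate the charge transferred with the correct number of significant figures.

401 C

charge transferred = 5.58 A × 71.885 s = 401.1183 C.
5.58 has 3 significant figures; 71.885 has 5.
Division/multiplication keeps the fewest: 3 significant figures.
Rounded: 401 C.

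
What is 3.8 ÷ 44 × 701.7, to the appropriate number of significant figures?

3.8 ÷ 44 × 701.7 = 60.6013636364…
Multiplication/division keeps the fewest significant figures: 3.8 → 2 s.f., 44 → 2 s.f., 701.7 → 4 s.f.; limit is 2.
Rounded to 2 significant figures: 61.

61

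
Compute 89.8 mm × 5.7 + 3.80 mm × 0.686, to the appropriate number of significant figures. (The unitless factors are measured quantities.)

89.8 × 5.7 = 511.86 → 5.1 × 10^2 mm (2 s.f., last digit at the 10^1 place).
3.80 × 0.686 = 2.6068 → 2.61 mm (3 s.f., last digit at the 10^-2 place).
Sum: 514.4668 mm; keep the coarser place, 10^1.
Result: 5.1 × 10^2 mm.

5.1 × 10^2 mm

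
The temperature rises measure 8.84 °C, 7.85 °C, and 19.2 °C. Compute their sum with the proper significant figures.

35.9 °C

8.84 °C + 7.85 °C + 19.2 °C = 35.89 °C.
Addition/subtraction keeps the fewest decimal places: 8.84 → 2 decimal places, 7.85 → 2 decimal places, 19.2 → 1 decimal place; limit is 1.
Rounded to 1 decimal place: 35.9 °C.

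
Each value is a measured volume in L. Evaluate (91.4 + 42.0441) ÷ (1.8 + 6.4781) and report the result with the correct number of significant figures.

91.4 + 42.0441 = 133.4441, limited to 1 d.p. → 4 s.f.; 1.8 + 6.4781 = 8.2781, limited to 1 d.p. → 2 s.f.
Carrying full precision, 133.4441 ÷ 8.2781 = 16.1201362632…; keep min(4, 2) = 2 s.f.
Rounded to 2 significant figures: 16.

16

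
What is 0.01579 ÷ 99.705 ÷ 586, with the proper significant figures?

2.70 × 10^-7

0.01579 ÷ 99.705 ÷ 586 = 2.70251165854 × 10^-7…
Multiplication/division keeps the fewest significant figures: 0.01579 → 4 s.f., 99.705 → 5 s.f., 586 → 3 s.f.; limit is 3.
Rounded to 3 significant figures: 2.70 × 10^-7.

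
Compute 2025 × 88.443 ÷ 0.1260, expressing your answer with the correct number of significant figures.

2025 × 88.443 ÷ 0.1260 = 1421405.35714…
Multiplication/division keeps the fewest significant figures: 2025 → 4 s.f., 88.443 → 5 s.f., 0.1260 → 4 s.f.; limit is 4.
Rounded to 4 significant figures: 1.421 × 10⁶.

1.421 × 10⁶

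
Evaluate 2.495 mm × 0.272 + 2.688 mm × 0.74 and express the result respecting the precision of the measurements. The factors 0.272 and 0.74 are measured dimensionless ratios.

2.7 mm

2.495 × 0.272 = 0.67864 → 0.679 mm (3 s.f., last digit at the 10^-3 place).
2.688 × 0.74 = 1.98912 → 2.0 mm (2 s.f., last digit at the 10^-1 place).
Sum: 2.66776 mm; keep the coarser place, 10^-1.
Result: 2.7 mm.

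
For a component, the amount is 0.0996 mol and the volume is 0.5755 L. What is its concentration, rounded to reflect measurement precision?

concentration = 0.0996 mol ÷ 0.5755 L = 0.173066898349… mol/L.
0.0996 has 3 significant figures; 0.5755 has 4.
Division/multiplication keeps the fewest: 3 significant figures.
Rounded: 0.173 mol/L.

0.173 mol/L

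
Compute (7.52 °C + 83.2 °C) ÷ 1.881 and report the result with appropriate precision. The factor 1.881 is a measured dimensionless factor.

48.2 °C

7.52 °C + 83.2 °C = 90.72 °C; the sum is limited to 1 decimal place (3 s.f.).
Carrying full precision, 90.72 ÷ 1.881 = 48.2296650718… °C; 1.881 has 4 s.f., so the result keeps min(3, 4) = 3 s.f.
Rounded to 3 significant figures: 48.2 °C.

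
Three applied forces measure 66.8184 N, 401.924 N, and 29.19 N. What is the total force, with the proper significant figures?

66.8184 N + 401.924 N + 29.19 N = 497.9324 N.
Addition/subtraction keeps the fewest decimal places: 66.8184 → 4 decimal places, 401.924 → 3 decimal places, 29.19 → 2 decimal places; limit is 2.
Rounded to 2 decimal places: 497.93 N.

497.93 N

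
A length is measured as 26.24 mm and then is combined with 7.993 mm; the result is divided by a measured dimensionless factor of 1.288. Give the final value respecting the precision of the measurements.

26.58 mm

26.24 mm + 7.993 mm = 34.233 mm; the sum is limited to 2 decimal places (4 s.f.).
Carrying full precision, 34.233 ÷ 1.288 = 26.5784161491… mm; 1.288 has 4 s.f., so the result keeps min(4, 4) = 4 s.f.
Rounded to 4 significant figures: 26.58 mm.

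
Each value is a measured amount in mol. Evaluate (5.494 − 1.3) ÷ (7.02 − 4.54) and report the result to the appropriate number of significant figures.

5.494 − 1.3 = 4.194, limited to 1 d.p. → 2 s.f.; 7.02 − 4.54 = 2.48, limited to 2 d.p. → 3 s.f.
Carrying full precision, 4.194 ÷ 2.48 = 1.69112903226…; keep min(2, 3) = 2 s.f.
Rounded to 2 significant figures: 1.7.

1.7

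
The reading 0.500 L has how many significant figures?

3

0.500: leading zeros are not significant; trailing zeros after a decimal point are significant.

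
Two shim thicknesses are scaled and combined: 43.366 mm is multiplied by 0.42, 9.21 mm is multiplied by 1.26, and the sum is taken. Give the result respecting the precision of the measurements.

43.366 × 0.42 = 18.21372 → 18 mm (2 s.f., last digit at the 10^0 place).
9.21 × 1.26 = 11.6046 → 11.6 mm (3 s.f., last digit at the 10^-1 place).
Sum: 29.81832 mm; keep the coarser place, 10^0.
Result: 3.0 × 10^1 mm.

3.0 × 10^1 mm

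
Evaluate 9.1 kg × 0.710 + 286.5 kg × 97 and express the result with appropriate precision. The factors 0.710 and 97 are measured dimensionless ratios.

9.1 × 0.710 = 6.461 → 6.5 kg (2 s.f., last digit at the 10^-1 place).
286.5 × 97 = 27790.5 → 2.8 × 10⁴ kg (2 s.f., last digit at the 10^3 place).
Sum: 27796.961 kg; keep the coarser place, 10^3.
Result: 2.8 × 10⁴ kg.

2.8 × 10⁴ kg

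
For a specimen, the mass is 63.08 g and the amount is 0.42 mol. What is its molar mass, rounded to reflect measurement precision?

1.5 × 10² g/mol

molar mass = 63.08 g ÷ 0.42 mol = 150.19047619… g/mol.
63.08 has 4 significant figures; 0.42 has 2.
Division/multiplication keeps the fewest: 2 significant figures.
Rounded: 1.5 × 10² g/mol.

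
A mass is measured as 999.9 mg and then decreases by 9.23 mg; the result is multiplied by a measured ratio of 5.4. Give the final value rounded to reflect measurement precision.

999.9 mg − 9.23 mg = 990.67 mg; the difference is limited to 1 decimal place (4 s.f.).
Carrying full precision, 990.67 × 5.4 = 5349.618 mg; 5.4 has 2 s.f., so the result keeps min(4, 2) = 2 s.f.
Rounded to 2 significant figures: 5.3 × 10^3 mg.

5.3 × 10^3 mg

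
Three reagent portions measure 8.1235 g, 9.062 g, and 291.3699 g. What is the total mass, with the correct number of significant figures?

8.1235 g + 9.062 g + 291.3699 g = 308.5554 g.
Addition/subtraction keeps the fewest decimal places: 8.1235 → 4 decimal places, 9.062 → 3 decimal places, 291.3699 → 4 decimal places; limit is 3.
Rounded to 3 decimal places: 308.555 g.

308.555 g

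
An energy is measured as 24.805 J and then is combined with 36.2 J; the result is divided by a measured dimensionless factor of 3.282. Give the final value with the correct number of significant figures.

18.6 J

24.805 J + 36.2 J = 61.005 J; the sum is limited to 1 decimal place (3 s.f.).
Carrying full precision, 61.005 ÷ 3.282 = 18.5877513711… J; 3.282 has 4 s.f., so the result keeps min(3, 4) = 3 s.f.
Rounded to 3 significant figures: 18.6 J.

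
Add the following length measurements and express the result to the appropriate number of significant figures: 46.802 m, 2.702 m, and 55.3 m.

46.802 m + 2.702 m + 55.3 m = 104.804 m.
Addition/subtraction keeps the fewest decimal places: 46.802 → 3 decimal places, 2.702 → 3 decimal places, 55.3 → 1 decimal place; limit is 1.
Rounded to 1 decimal place: 104.8 m.

104.8 m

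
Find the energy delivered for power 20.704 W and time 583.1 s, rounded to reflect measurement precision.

1.207 × 10⁴ J

energy delivered = 20.704 W × 583.1 s = 12072.5024 J.
20.704 has 5 significant figures; 583.1 has 4.
Division/multiplication keeps the fewest: 4 significant figures.
Rounded: 1.207 × 10⁴ J.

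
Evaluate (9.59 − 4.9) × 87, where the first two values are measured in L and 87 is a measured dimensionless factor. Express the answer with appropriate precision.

9.59 L − 4.9 L = 4.69 L; the difference is limited to 1 decimal place (2 s.f.).
Carrying full precision, 4.69 × 87 = 408.03 L; 87 has 2 s.f., so the result keeps min(2, 2) = 2 s.f.
Rounded to 2 significant figures: 4.1 × 10^2 L.

4.1 × 10^2 L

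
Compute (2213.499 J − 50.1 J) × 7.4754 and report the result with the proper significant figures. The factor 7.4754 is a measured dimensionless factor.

16172 J

2213.499 J − 50.1 J = 2163.399 J; the difference is limited to 1 decimal place (5 s.f.).
Carrying full precision, 2163.399 × 7.4754 = 16172.2728846 J; 7.4754 has 5 s.f., so the result keeps min(5, 5) = 5 s.f.
Rounded to 5 significant figures: 16172 J.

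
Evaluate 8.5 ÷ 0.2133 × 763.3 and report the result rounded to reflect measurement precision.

3.0 × 10^4

8.5 ÷ 0.2133 × 763.3 = 30417.4871074…
Multiplication/division keeps the fewest significant figures: 8.5 → 2 s.f., 0.2133 → 4 s.f., 763.3 → 4 s.f.; limit is 2.
Rounded to 2 significant figures: 3.0 × 10^4.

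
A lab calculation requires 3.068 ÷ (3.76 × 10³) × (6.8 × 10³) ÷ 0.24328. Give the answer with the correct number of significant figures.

3.068 ÷ (3.76 × 10³) × (6.8 × 10³) ÷ 0.24328 = 22.8070973294…
Multiplication/division keeps the fewest significant figures: 3.068 → 4 s.f., 3.76 × 10³ → 3 s.f., 6.8 × 10³ → 2 s.f., 0.24328 → 5 s.f.; limit is 2.
Rounded to 2 significant figures: 23.

23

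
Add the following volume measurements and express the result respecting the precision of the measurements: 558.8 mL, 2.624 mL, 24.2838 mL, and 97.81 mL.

558.8 mL + 2.624 mL + 24.2838 mL + 97.81 mL = 683.5178 mL.
Addition/subtraction keeps the fewest decimal places: 558.8 → 1 decimal place, 2.624 → 3 decimal places, 24.2838 → 4 decimal places, 97.81 → 2 decimal places; limit is 1.
Rounded to 1 decimal place: 683.5 mL.

683.5 mL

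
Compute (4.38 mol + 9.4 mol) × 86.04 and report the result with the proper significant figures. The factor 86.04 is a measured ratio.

1.19 × 10^3 mol

4.38 mol + 9.4 mol = 13.78 mol; the sum is limited to 1 decimal place (3 s.f.).
Carrying full precision, 13.78 × 86.04 = 1185.6312 mol; 86.04 has 4 s.f., so the result keeps min(3, 4) = 3 s.f.
Rounded to 3 significant figures: 1.19 × 10^3 mol.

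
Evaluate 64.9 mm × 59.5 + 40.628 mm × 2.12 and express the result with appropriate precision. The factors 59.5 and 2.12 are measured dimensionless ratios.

64.9 × 59.5 = 3861.55 → 3.86 × 10^3 mm (3 s.f., last digit at the 10^1 place).
40.628 × 2.12 = 86.13136 → 86.1 mm (3 s.f., last digit at the 10^-1 place).
Sum: 3947.68136 mm; keep the coarser place, 10^1.
Result: 3.95 × 10^3 mm.

3.95 × 10^3 mm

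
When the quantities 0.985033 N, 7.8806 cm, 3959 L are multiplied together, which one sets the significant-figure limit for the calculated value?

3959 L

0.985033 N → 6 s.f.; 7.8806 cm → 5 s.f.; 3959 L → 4 s.f.
The fewest is 4 significant figures, from 3959 L.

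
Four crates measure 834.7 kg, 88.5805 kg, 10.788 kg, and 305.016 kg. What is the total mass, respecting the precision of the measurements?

834.7 kg + 88.5805 kg + 10.788 kg + 305.016 kg = 1239.0845 kg.
Addition/subtraction keeps the fewest decimal places: 834.7 → 1 decimal place, 88.5805 → 4 decimal places, 10.788 → 3 decimal places, 305.016 → 3 decimal places; limit is 1.
Rounded to 1 decimal place: 1239.1 kg.

1239.1 kg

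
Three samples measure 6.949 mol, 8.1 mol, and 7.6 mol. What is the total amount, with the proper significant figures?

6.949 mol + 8.1 mol + 7.6 mol = 22.649 mol.
Addition/subtraction keeps the fewest decimal places: 6.949 → 3 decimal places, 8.1 → 1 decimal place, 7.6 → 1 decimal place; limit is 1.
Rounded to 1 decimal place: 22.6 mol.

22.6 mol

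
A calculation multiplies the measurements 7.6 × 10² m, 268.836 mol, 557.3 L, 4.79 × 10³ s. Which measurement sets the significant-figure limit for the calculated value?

7.6 × 10² m

7.6 × 10² m → 2 s.f.; 268.836 mol → 6 s.f.; 557.3 L → 4 s.f.; 4.79 × 10³ s → 3 s.f.
The fewest is 2 significant figures, from 7.6 × 10² m.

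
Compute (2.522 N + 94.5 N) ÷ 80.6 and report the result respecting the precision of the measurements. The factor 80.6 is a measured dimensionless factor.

1.20 N

2.522 N + 94.5 N = 97.022 N; the sum is limited to 1 decimal place (3 s.f.).
Carrying full precision, 97.022 ÷ 80.6 = 1.20374689826… N; 80.6 has 3 s.f., so the result keeps min(3, 3) = 3 s.f.
Rounded to 3 significant figures: 1.20 N.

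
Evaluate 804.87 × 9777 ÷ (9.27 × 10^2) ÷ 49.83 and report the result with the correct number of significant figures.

1.70 × 10^2

804.87 × 9777 ÷ (9.27 × 10^2) ÷ 49.83 = 170.357294413…
Multiplication/division keeps the fewest significant figures: 804.87 → 5 s.f., 9777 → 4 s.f., 9.27 × 10^2 → 3 s.f., 49.83 → 4 s.f.; limit is 3.
Rounded to 3 significant figures: 1.70 × 10^2.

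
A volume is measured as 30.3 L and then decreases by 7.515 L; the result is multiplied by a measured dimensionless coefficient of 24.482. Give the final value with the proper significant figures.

30.3 L − 7.515 L = 22.785 L; the difference is limited to 1 decimal place (3 s.f.).
Carrying full precision, 22.785 × 24.482 = 557.82237 L; 24.482 has 5 s.f., so the result keeps min(3, 5) = 3 s.f.
Rounded to 3 significant figures: 558 L.

558 L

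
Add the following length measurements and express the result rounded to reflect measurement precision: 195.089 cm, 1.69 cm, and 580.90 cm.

195.089 cm + 1.69 cm + 580.90 cm = 777.679 cm.
Addition/subtraction keeps the fewest decimal places: 195.089 → 3 decimal places, 1.69 → 2 decimal places, 580.90 → 2 decimal places; limit is 2.
Rounded to 2 decimal places: 777.68 cm.

777.68 cm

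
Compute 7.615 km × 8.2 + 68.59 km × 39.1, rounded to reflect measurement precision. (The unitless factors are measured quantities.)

2.74 × 10^3 km

7.615 × 8.2 = 62.443 → 62 km (2 s.f., last digit at the 10^0 place).
68.59 × 39.1 = 2681.869 → 2.68 × 10^3 km (3 s.f., last digit at the 10^1 place).
Sum: 2744.312 km; keep the coarser place, 10^1.
Result: 2.74 × 10^3 km.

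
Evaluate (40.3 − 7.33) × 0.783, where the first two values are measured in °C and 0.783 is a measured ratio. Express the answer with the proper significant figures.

25.8 °C

40.3 °C − 7.33 °C = 32.97 °C; the difference is limited to 1 decimal place (3 s.f.).
Carrying full precision, 32.97 × 0.783 = 25.81551 °C; 0.783 has 3 s.f., so the result keeps min(3, 3) = 3 s.f.
Rounded to 3 significant figures: 25.8 °C.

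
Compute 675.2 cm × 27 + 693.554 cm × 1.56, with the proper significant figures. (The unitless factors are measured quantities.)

675.2 × 27 = 18230.4 → 1.8 × 10⁴ cm (2 s.f., last digit at the 10^3 place).
693.554 × 1.56 = 1081.94424 → 1.08 × 10³ cm (3 s.f., last digit at the 10^1 place).
Sum: 19312.34424 cm; keep the coarser place, 10^3.
Result: 1.9 × 10⁴ cm.

1.9 × 10⁴ cm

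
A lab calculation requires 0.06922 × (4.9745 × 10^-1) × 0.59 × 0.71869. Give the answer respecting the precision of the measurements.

0.015

0.06922 × (4.9745 × 10^-1) × 0.59 × 0.71869 = 0.0146007324836…
Multiplication/division keeps the fewest significant figures: 0.06922 → 4 s.f., 4.9745 × 10^-1 → 5 s.f., 0.59 → 2 s.f., 0.71869 → 5 s.f.; limit is 2.
Rounded to 2 significant figures: 0.015.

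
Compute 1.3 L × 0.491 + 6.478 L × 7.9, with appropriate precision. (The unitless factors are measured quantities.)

1.3 × 0.491 = 0.6383 → 6.4 × 10^-1 L (2 s.f., last digit at the 10^-2 place).
6.478 × 7.9 = 51.1762 → 51 L (2 s.f., last digit at the 10^0 place).
Sum: 51.8145 L; keep the coarser place, 10^0.
Result: 52 L.

52 L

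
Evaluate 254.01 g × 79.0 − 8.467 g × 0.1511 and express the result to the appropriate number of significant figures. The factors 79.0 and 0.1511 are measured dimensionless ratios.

2.01 × 10⁴ g

254.01 × 79.0 = 20066.79 → 2.01 × 10⁴ g (3 s.f., last digit at the 10^2 place).
8.467 × 0.1511 = 1.2793637 → 1.279 g (4 s.f., last digit at the 10^-3 place).
Difference: 20065.5106363 g; keep the coarser place, 10^2.
Result: 2.01 × 10⁴ g.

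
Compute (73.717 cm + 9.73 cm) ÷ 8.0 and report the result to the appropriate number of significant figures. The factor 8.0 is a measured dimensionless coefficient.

10. cm

73.717 cm + 9.73 cm = 83.447 cm; the sum is limited to 2 decimal places (4 s.f.).
Carrying full precision, 83.447 ÷ 8.0 = 10.430875 cm; 8.0 has 2 s.f., so the result keeps min(4, 2) = 2 s.f.
Rounded to 2 significant figures: 10. cm.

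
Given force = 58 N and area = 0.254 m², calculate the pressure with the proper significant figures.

2.3 × 10² Pa

pressure = 58 N ÷ 0.254 m² = 228.346456693… Pa.
58 has 2 significant figures; 0.254 has 3.
Division/multiplication keeps the fewest: 2 significant figures.
Rounded: 2.3 × 10² Pa.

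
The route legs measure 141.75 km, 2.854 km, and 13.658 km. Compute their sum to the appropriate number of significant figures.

141.75 km + 2.854 km + 13.658 km = 158.262 km.
Addition/subtraction keeps the fewest decimal places: 141.75 → 2 decimal places, 2.854 → 3 decimal places, 13.658 → 3 decimal places; limit is 2.
Rounded to 2 decimal places: 158.26 km.

158.26 km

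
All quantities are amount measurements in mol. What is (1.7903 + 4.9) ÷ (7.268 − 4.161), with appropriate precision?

1.7903 + 4.9 = 6.6903, limited to 1 d.p. → 2 s.f.; 7.268 − 4.161 = 3.107, limited to 3 d.p. → 4 s.f.
Carrying full precision, 6.6903 ÷ 3.107 = 2.15329900225…; keep min(2, 4) = 2 s.f.
Rounded to 2 significant figures: 2.2.

2.2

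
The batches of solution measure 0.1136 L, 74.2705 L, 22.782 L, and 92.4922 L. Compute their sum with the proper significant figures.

0.1136 L + 74.2705 L + 22.782 L + 92.4922 L = 189.6583 L.
Addition/subtraction keeps the fewest decimal places: 0.1136 → 4 decimal places, 74.2705 → 4 decimal places, 22.782 → 3 decimal places, 92.4922 → 4 decimal places; limit is 3.
Rounded to 3 decimal places: 189.658 L.

189.658 L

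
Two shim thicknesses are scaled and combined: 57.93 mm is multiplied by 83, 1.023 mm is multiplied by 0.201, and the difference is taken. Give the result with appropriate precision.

57.93 × 83 = 4808.19 → 4.8 × 10^3 mm (2 s.f., last digit at the 10^2 place).
1.023 × 0.201 = 0.205623 → 2.06 × 10^-1 mm (3 s.f., last digit at the 10^-3 place).
Difference: 4807.984377 mm; keep the coarser place, 10^2.
Result: 4.8 × 10^3 mm.

4.8 × 10^3 mm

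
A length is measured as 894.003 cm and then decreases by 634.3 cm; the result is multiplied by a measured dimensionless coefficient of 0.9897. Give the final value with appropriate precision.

257.0 cm

894.003 cm − 634.3 cm = 259.703 cm; the difference is limited to 1 decimal place (4 s.f.).
Carrying full precision, 259.703 × 0.9897 = 257.0280591 cm; 0.9897 has 4 s.f., so the result keeps min(4, 4) = 4 s.f.
Rounded to 4 significant figures: 257.0 cm.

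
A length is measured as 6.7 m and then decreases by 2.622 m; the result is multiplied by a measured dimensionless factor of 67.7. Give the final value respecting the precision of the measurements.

6.7 m − 2.622 m = 4.078 m; the difference is limited to 1 decimal place (2 s.f.).
Carrying full precision, 4.078 × 67.7 = 276.0806 m; 67.7 has 3 s.f., so the result keeps min(2, 3) = 2 s.f.
Rounded to 2 significant figures: 2.8 × 10² m.

2.8 × 10² m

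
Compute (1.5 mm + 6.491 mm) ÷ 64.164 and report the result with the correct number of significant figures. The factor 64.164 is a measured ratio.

1.5 mm + 6.491 mm = 7.991 mm; the sum is limited to 1 decimal place (2 s.f.).
Carrying full precision, 7.991 ÷ 64.164 = 0.124540240633… mm; 64.164 has 5 s.f., so the result keeps min(2, 5) = 2 s.f.
Rounded to 2 significant figures: 1.2 × 10^-1 mm.

1.2 × 10^-1 mm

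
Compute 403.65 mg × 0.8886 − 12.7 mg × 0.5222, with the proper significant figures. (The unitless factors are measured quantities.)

403.65 × 0.8886 = 358.68339 → 358.7 mg (4 s.f., last digit at the 10^-1 place).
12.7 × 0.5222 = 6.63194 → 6.63 mg (3 s.f., last digit at the 10^-2 place).
Difference: 352.05145 mg; keep the coarser place, 10^-1.
Result: 352.1 mg.

352.1 mg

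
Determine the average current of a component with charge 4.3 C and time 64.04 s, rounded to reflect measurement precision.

0.067 A

average current = 4.3 C ÷ 64.04 s = 0.0671455340412… A.
4.3 has 2 significant figures; 64.04 has 4.
Division/multiplication keeps the fewest: 2 significant figures.
Rounded: 0.067 A.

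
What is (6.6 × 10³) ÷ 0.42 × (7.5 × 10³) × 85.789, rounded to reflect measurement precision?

(6.6 × 10³) ÷ 0.42 × (7.5 × 10³) × 85.789 = 1.01108464286 × 10^10…
Multiplication/division keeps the fewest significant figures: 6.6 × 10³ → 2 s.f., 0.42 → 2 s.f., 7.5 × 10³ → 2 s.f., 85.789 → 5 s.f.; limit is 2.
Rounded to 2 significant figures: 1.0 × 10¹⁰.

1.0 × 10¹⁰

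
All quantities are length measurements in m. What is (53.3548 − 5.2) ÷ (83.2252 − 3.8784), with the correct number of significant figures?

53.3548 − 5.2 = 48.1548, limited to 1 d.p. → 3 s.f.; 83.2252 − 3.8784 = 79.3468, limited to 4 d.p. → 6 s.f.
Carrying full precision, 48.1548 ÷ 79.3468 = 0.606890258964…; keep min(3, 6) = 3 s.f.
Rounded to 3 significant figures: 0.607.

0.607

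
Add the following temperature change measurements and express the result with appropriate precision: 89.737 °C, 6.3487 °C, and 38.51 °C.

134.60 °C

89.737 °C + 6.3487 °C + 38.51 °C = 134.5957 °C.
Addition/subtraction keeps the fewest decimal places: 89.737 → 3 decimal places, 6.3487 → 4 decimal places, 38.51 → 2 decimal places; limit is 2.
Rounded to 2 decimal places: 134.60 °C.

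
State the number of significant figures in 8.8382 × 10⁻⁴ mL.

8.8382 × 10⁻⁴: in scientific notation every digit of the coefficient is significant.

5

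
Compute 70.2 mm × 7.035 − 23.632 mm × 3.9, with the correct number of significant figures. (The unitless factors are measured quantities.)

70.2 × 7.035 = 493.857 → 494 mm (3 s.f., last digit at the 10^0 place).
23.632 × 3.9 = 92.1648 → 92 mm (2 s.f., last digit at the 10^0 place).
Difference: 401.6922 mm; keep the coarser place, 10^0.
Result: 402 mm.

402 mm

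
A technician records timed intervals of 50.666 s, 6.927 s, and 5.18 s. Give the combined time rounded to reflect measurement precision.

50.666 s + 6.927 s + 5.18 s = 62.773 s.
Addition/subtraction keeps the fewest decimal places: 50.666 → 3 decimal places, 6.927 → 3 decimal places, 5.18 → 2 decimal places; limit is 2.
Rounded to 2 decimal places: 62.77 s.

62.77 s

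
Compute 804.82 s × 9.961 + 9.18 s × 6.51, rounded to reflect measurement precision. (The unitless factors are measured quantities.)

804.82 × 9.961 = 8016.81202 → 8017 s (4 s.f., last digit at the 10^0 place).
9.18 × 6.51 = 59.7618 → 59.8 s (3 s.f., last digit at the 10^-1 place).
Sum: 8076.57382 s; keep the coarser place, 10^0.
Result: 8077 s.

8077 s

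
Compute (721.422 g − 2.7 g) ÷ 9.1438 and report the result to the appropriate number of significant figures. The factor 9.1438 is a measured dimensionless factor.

78.60 g

721.422 g − 2.7 g = 718.722 g; the difference is limited to 1 decimal place (4 s.f.).
Carrying full precision, 718.722 ÷ 9.1438 = 78.6021129071… g; 9.1438 has 5 s.f., so the result keeps min(4, 5) = 4 s.f.
Rounded to 4 significant figures: 78.60 g.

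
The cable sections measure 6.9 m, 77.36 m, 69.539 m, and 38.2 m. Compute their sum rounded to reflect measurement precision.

1.920 × 10² m

6.9 m + 77.36 m + 69.539 m + 38.2 m = 191.999 m.
Addition/subtraction keeps the fewest decimal places: 6.9 → 1 decimal place, 77.36 → 2 decimal places, 69.539 → 3 decimal places, 38.2 → 1 decimal place; limit is 1.
Rounded to 1 decimal place: 1.920 × 10² m.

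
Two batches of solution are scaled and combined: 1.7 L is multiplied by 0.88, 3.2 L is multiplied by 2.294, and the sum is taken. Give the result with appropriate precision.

8.8 L

1.7 × 0.88 = 1.496 → 1.5 L (2 s.f., last digit at the 10^-1 place).
3.2 × 2.294 = 7.3408 → 7.3 L (2 s.f., last digit at the 10^-1 place).
Sum: 8.8368 L; keep the coarser place, 10^-1.
Result: 8.8 L.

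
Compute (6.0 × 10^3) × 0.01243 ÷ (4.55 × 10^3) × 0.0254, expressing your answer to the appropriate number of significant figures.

(6.0 × 10^3) × 0.01243 ÷ (4.55 × 10^3) × 0.0254 = 0.000416336703297…
Multiplication/division keeps the fewest significant figures: 6.0 × 10^3 → 2 s.f., 0.01243 → 4 s.f., 4.55 × 10^3 → 3 s.f., 0.0254 → 3 s.f.; limit is 2.
Rounded to 2 significant figures: 4.2 × 10^-4.

4.2 × 10^-4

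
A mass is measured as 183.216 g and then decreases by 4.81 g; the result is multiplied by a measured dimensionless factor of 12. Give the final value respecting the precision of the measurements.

2.1 × 10^3 g

183.216 g − 4.81 g = 178.406 g; the difference is limited to 2 decimal places (5 s.f.).
Carrying full precision, 178.406 × 12 = 2140.872 g; 12 has 2 s.f., so the result keeps min(5, 2) = 2 s.f.
Rounded to 2 significant figures: 2.1 × 10^3 g.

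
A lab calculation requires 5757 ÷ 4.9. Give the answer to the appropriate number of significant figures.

5757 ÷ 4.9 = 1174.89795918…
Multiplication/division keeps the fewest significant figures: 5757 → 4 s.f., 4.9 → 2 s.f.; limit is 2.
Rounded to 2 significant figures: 1.2 × 10^3.

1.2 × 10^3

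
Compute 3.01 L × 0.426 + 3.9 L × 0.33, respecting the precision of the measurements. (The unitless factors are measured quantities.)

2.6 L

3.01 × 0.426 = 1.28226 → 1.28 L (3 s.f., last digit at the 10^-2 place).
3.9 × 0.33 = 1.287 → 1.3 L (2 s.f., last digit at the 10^-1 place).
Sum: 2.56926 L; keep the coarser place, 10^-1.
Result: 2.6 L.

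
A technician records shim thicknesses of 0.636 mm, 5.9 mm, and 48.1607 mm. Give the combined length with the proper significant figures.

0.636 mm + 5.9 mm + 48.1607 mm = 54.6967 mm.
Addition/subtraction keeps the fewest decimal places: 0.636 → 3 decimal places, 5.9 → 1 decimal place, 48.1607 → 4 decimal places; limit is 1.
Rounded to 1 decimal place: 54.7 mm.

54.7 mm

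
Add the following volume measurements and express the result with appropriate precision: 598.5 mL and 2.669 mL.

601.2 mL

598.5 mL + 2.669 mL = 601.169 mL.
Addition/subtraction keeps the fewest decimal places: 598.5 → 1 decimal place, 2.669 → 3 decimal places; limit is 1.
Rounded to 1 decimal place: 601.2 mL.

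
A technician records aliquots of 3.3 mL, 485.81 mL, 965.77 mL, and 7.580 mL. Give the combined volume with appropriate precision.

3.3 mL + 485.81 mL + 965.77 mL + 7.580 mL = 1462.460 mL.
Addition/subtraction keeps the fewest decimal places: 3.3 → 1 decimal place, 485.81 → 2 decimal places, 965.77 → 2 decimal places, 7.580 → 3 decimal places; limit is 1.
Rounded to 1 decimal place: 1462.5 mL.

1462.5 mL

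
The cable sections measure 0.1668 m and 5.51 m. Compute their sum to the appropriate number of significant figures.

0.1668 m + 5.51 m = 5.6768 m.
Addition/subtraction keeps the fewest decimal places: 0.1668 → 4 decimal places, 5.51 → 2 decimal places; limit is 2.
Rounded to 2 decimal places: 5.68 m.

5.68 m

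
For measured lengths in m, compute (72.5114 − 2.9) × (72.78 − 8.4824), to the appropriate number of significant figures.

72.5114 − 2.9 = 69.6114, limited to 1 d.p. → 3 s.f.; 72.78 − 8.4824 = 64.2976, limited to 2 d.p. → 4 s.f.
Carrying full precision, 69.6114 × 64.2976 = 4475.84595264; keep min(3, 4) = 3 s.f.
Rounded to 3 significant figures: 4.48 × 10³ m².

4.48 × 10³ m²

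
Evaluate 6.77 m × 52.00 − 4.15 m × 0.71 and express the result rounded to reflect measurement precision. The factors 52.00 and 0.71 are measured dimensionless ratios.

6.77 × 52.00 = 352.04 → 352 m (3 s.f., last digit at the 10^0 place).
4.15 × 0.71 = 2.9465 → 2.9 m (2 s.f., last digit at the 10^-1 place).
Difference: 349.0935 m; keep the coarser place, 10^0.
Result: 349 m.

349 m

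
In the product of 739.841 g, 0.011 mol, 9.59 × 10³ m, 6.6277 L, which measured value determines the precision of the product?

0.011 mol

739.841 g → 6 s.f.; 0.011 mol → 2 s.f.; 9.59 × 10³ m → 3 s.f.; 6.6277 L → 5 s.f.
The fewest is 2 significant figures, from 0.011 mol.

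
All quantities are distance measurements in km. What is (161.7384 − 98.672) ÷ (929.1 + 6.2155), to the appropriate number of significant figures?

0.06743

161.7384 − 98.672 = 63.0664, limited to 3 d.p. → 5 s.f.; 929.1 + 6.2155 = 935.3155, limited to 1 d.p. → 4 s.f.
Carrying full precision, 63.0664 ÷ 935.3155 = 0.0674279427637…; keep min(5, 4) = 4 s.f.
Rounded to 4 significant figures: 0.06743.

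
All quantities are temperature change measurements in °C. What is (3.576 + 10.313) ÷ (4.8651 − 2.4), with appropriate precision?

3.576 + 10.313 = 13.889, limited to 3 d.p. → 5 s.f.; 4.8651 − 2.4 = 2.4651, limited to 1 d.p. → 2 s.f.
Carrying full precision, 13.889 ÷ 2.4651 = 5.63425418847…; keep min(5, 2) = 2 s.f.
Rounded to 2 significant figures: 5.6.

5.6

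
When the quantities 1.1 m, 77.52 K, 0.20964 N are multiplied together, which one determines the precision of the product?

1.1 m

1.1 m → 2 s.f.; 77.52 K → 4 s.f.; 0.20964 N → 5 s.f.
The fewest is 2 significant figures, from 1.1 m.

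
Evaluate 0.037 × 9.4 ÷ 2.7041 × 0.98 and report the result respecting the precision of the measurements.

0.037 × 9.4 ÷ 2.7041 × 0.98 = 0.126047113642…
Multiplication/division keeps the fewest significant figures: 0.037 → 2 s.f., 9.4 → 2 s.f., 2.7041 → 5 s.f., 0.98 → 2 s.f.; limit is 2.
Rounded to 2 significant figures: 0.13.

0.13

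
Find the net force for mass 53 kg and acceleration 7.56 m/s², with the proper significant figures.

net force = 53 kg × 7.56 m/s² = 400.68 N.
53 has 2 significant figures; 7.56 has 3.
Division/multiplication keeps the fewest: 2 significant figures.
Rounded: 4.0 × 10^2 N.

4.0 × 10^2 N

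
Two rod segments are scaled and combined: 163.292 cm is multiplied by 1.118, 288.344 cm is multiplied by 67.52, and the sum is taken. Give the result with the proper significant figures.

163.292 × 1.118 = 182.560456 → 182.6 cm (4 s.f., last digit at the 10^-1 place).
288.344 × 67.52 = 19468.98688 → 1.947 × 10⁴ cm (4 s.f., last digit at the 10^1 place).
Sum: 19651.547336 cm; keep the coarser place, 10^1.
Result: 1.965 × 10⁴ cm.

1.965 × 10⁴ cm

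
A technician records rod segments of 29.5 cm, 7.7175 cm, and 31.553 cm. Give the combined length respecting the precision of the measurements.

29.5 cm + 7.7175 cm + 31.553 cm = 68.7705 cm.
Addition/subtraction keeps the fewest decimal places: 29.5 → 1 decimal place, 7.7175 → 4 decimal places, 31.553 → 3 decimal places; limit is 1.
Rounded to 1 decimal place: 68.8 cm.

68.8 cm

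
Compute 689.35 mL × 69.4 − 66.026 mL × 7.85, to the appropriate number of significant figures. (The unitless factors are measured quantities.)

4.73 × 10⁴ mL

689.35 × 69.4 = 47840.89 → 4.78 × 10⁴ mL (3 s.f., last digit at the 10^2 place).
66.026 × 7.85 = 518.3041 → 518 mL (3 s.f., last digit at the 10^0 place).
Difference: 47322.5859 mL; keep the coarser place, 10^2.
Result: 4.73 × 10⁴ mL.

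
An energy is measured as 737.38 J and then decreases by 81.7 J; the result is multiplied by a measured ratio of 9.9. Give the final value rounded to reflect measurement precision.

737.38 J − 81.7 J = 655.68 J; the difference is limited to 1 decimal place (4 s.f.).
Carrying full precision, 655.68 × 9.9 = 6491.232 J; 9.9 has 2 s.f., so the result keeps min(4, 2) = 2 s.f.
Rounded to 2 significant figures: 6.5 × 10^3 J.

6.5 × 10^3 J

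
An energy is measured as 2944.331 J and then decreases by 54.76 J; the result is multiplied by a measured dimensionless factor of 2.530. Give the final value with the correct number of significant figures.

7.311 × 10^3 J

2944.331 J − 54.76 J = 2889.571 J; the difference is limited to 2 decimal places (6 s.f.).
Carrying full precision, 2889.571 × 2.530 = 7310.61463 J; 2.530 has 4 s.f., so the result keeps min(6, 4) = 4 s.f.
Rounded to 4 significant figures: 7.311 × 10^3 J.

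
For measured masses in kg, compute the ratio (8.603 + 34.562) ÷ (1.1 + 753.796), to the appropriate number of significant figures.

0.05718

8.603 + 34.562 = 43.165, limited to 3 d.p. → 5 s.f.; 1.1 + 753.796 = 754.896, limited to 1 d.p. → 4 s.f.
Carrying full precision, 43.165 ÷ 754.896 = 0.0571800618893…; keep min(5, 4) = 4 s.f.
Rounded to 4 significant figures: 0.05718.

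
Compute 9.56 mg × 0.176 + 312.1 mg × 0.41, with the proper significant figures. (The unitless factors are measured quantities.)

1.3 × 10^2 mg

9.56 × 0.176 = 1.68256 → 1.68 mg (3 s.f., last digit at the 10^-2 place).
312.1 × 0.41 = 127.961 → 1.3 × 10^2 mg (2 s.f., last digit at the 10^1 place).
Sum: 129.64356 mg; keep the coarser place, 10^1.
Result: 1.3 × 10^2 mg.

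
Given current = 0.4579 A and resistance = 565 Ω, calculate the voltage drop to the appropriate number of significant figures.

voltage drop = 0.4579 A × 565 Ω = 258.7135 V.
0.4579 has 4 significant figures; 565 has 3.
Division/multiplication keeps the fewest: 3 significant figures.
Rounded: 259 V.

259 V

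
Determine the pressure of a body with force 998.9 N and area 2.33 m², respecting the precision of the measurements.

pressure = 998.9 N ÷ 2.33 m² = 428.712446352… Pa.
998.9 has 4 significant figures; 2.33 has 3.
Division/multiplication keeps the fewest: 3 significant figures.
Rounded: 429 Pa.

429 Pa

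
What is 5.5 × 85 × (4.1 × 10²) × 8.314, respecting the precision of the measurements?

5.5 × 85 × (4.1 × 10²) × 8.314 = 1593585.95
Multiplication/division keeps the fewest significant figures: 5.5 → 2 s.f., 85 → 2 s.f., 4.1 × 10² → 2 s.f., 8.314 → 4 s.f.; limit is 2.
Rounded to 2 significant figures: 1.6 × 10⁶.

1.6 × 10⁶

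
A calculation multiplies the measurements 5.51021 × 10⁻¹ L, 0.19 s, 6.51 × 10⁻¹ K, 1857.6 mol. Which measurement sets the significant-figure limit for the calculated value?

5.51021 × 10⁻¹ L → 6 s.f.; 0.19 s → 2 s.f.; 6.51 × 10⁻¹ K → 3 s.f.; 1857.6 mol → 5 s.f.
The fewest is 2 significant figures, from 0.19 s.

0.19 s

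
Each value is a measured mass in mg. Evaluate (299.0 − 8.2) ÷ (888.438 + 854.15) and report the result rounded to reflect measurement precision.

0.1669

299.0 − 8.2 = 290.8, limited to 1 d.p. → 4 s.f.; 888.438 + 854.15 = 1742.588, limited to 2 d.p. → 6 s.f.
Carrying full precision, 290.8 ÷ 1742.588 = 0.166878229392…; keep min(4, 6) = 4 s.f.
Rounded to 4 significant figures: 0.1669.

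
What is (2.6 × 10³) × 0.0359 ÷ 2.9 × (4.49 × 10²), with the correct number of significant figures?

1.4 × 10⁴

(2.6 × 10³) × 0.0359 ÷ 2.9 × (4.49 × 10²) = 14451.6068966…
Multiplication/division keeps the fewest significant figures: 2.6 × 10³ → 2 s.f., 0.0359 → 3 s.f., 2.9 → 2 s.f., 4.49 × 10² → 3 s.f.; limit is 2.
Rounded to 2 significant figures: 1.4 × 10⁴.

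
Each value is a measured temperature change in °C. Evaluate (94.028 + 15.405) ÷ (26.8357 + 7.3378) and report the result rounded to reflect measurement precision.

3.20228

94.028 + 15.405 = 109.433, limited to 3 d.p. → 6 s.f.; 26.8357 + 7.3378 = 34.1735, limited to 4 d.p. → 6 s.f.
Carrying full precision, 109.433 ÷ 34.1735 = 3.20227661785…; keep min(6, 6) = 6 s.f.
Rounded to 6 significant figures: 3.20228.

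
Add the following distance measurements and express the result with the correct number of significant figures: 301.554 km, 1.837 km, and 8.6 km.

301.554 km + 1.837 km + 8.6 km = 311.991 km.
Addition/subtraction keeps the fewest decimal places: 301.554 → 3 decimal places, 1.837 → 3 decimal places, 8.6 → 1 decimal place; limit is 1.
Rounded to 1 decimal place: 312.0 km.

312.0 km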